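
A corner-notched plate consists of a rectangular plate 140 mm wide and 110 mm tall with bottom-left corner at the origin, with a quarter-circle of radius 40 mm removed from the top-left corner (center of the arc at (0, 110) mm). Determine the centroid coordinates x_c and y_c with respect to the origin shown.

x_c = 74.71 mm, y_c = 51.62 mm

plate: A = 140 × 110 = 15400.00, centroid at (70.00, 55.00).
removed quarter-circle: A = −¼π·40² = -1256.64, centroid at (16.98, 93.02).
ΣA = 14143.36 mm²
ΣAx_c = (15400.00)(70.00) + (-1256.64)(16.98) = 1056666.67 mm³
ΣAy_c = (15400.00)(55.00) + (-1256.64)(93.02) = 730103.26 mm³
x_c = 1056666.67 / 14143.36 = 74.71 mm
y_c = 730103.26 / 14143.36 = 51.62 mm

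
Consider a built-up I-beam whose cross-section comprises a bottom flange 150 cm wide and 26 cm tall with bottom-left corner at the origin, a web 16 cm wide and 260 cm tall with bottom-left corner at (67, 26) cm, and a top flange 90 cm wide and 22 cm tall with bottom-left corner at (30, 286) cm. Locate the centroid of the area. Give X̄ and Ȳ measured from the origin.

bottom flange: A = 150 × 26 = 3900.00, centroid at (75.00, 13.00).
web: A = 16 × 260 = 4160.00, centroid at (75.00, 156.00).
top flange: A = 90 × 22 = 1980.00, centroid at (75.00, 297.00).
ΣA = 10040.00 cm²
ΣAX̄ = (3900.00)(75.00) + (4160.00)(75.00) + (1980.00)(75.00) = 753000.00 cm³
ΣAȲ = (3900.00)(13.00) + (4160.00)(156.00) + (1980.00)(297.00) = 1287720.00 cm³
X̄ = 753000.00 / 10040.00 = 75.00 cm
Ȳ = 1287720.00 / 10040.00 = 128.26 cm

X̄ = 75.00 cm, Ȳ = 128.26 cm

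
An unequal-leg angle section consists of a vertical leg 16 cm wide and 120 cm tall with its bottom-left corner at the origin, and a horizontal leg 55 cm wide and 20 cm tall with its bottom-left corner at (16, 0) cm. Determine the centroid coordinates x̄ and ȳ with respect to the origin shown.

vertical leg: A = 16 × 120 = 1920.00, centroid at (8.00, 60.00).
horizontal leg: A = 55 × 20 = 1100.00, centroid at (43.50, 10.00).
ΣA = 3020.00 cm², ΣAx̄ = 63210.00 cm³, ΣAȳ = 126200.00 cm³.
x̄ = 63210.00/3020.00 = 20.93 cm; ȳ = 126200.00/3020.00 = 41.79 cm.

x̄ = 20.93 cm, ȳ = 41.79 cm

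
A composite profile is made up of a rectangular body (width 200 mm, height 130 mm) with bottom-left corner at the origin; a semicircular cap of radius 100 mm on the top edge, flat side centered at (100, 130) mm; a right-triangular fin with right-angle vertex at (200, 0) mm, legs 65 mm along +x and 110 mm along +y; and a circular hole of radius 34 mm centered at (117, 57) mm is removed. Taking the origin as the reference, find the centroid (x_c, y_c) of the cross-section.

Part | A | x̄ᵢ | ȳᵢ | A·x̄ᵢ | A·ȳᵢ
rectangular body | 26000.00 | 100.00 | 65.00 | 2600000.00 | 1690000.00
semicircular top | 15707.96 | 100.00 | 172.44 | 1570796.33 | 2708701.89
triangular fin | 3575.00 | 221.67 | 36.67 | 792458.33 | 131083.33
hole | -3631.68 | 117.00 | 57.00 | -424906.69 | -207005.82
Σ | 41651.28 |  |  | 4538347.97 | 4322779.40
x_c = 4538347.97 / 41651.28 = 108.96 mm
y_c = 4322779.40 / 41651.28 = 103.79 mm

x_c = 108.96 mm, y_c = 103.79 mm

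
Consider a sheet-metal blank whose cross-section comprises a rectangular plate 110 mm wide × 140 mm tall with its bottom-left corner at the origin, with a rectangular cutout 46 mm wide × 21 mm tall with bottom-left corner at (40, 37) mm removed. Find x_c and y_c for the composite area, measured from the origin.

x_c = 54.46 mm, y_c = 71.51 mm

Part | A | x̄ᵢ | ȳᵢ | A·x̄ᵢ | A·ȳᵢ
plate | 15400.00 | 55.00 | 70.00 | 847000.00 | 1078000.00
hole | -966.00 | 63.00 | 47.50 | -60858.00 | -45885.00
Σ | 14434.00 |  |  | 786142.00 | 1032115.00
x_c = 786142.00 / 14434.00 = 54.46 mm
y_c = 1032115.00 / 14434.00 = 71.51 mm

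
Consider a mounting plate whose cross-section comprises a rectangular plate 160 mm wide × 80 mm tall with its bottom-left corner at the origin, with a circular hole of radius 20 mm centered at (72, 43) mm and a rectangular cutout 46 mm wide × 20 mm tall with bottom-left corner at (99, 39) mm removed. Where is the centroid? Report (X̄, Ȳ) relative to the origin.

plate: A = 160 × 80 = 12800.00, centroid at (80.00, 40.00).
hole 1: A = −π·20² = -1256.64, centroid at (72.00, 43.00).
hole 2: A = −(46 × 20) = -920.00, centroid at (122.00, 49.00).
ΣA = 10623.36 mm²
ΣAX̄ = (12800.00)(80.00) + (-1256.64)(72.00) + (-920.00)(122.00) = 821282.13 mm³
ΣAȲ = (12800.00)(40.00) + (-1256.64)(43.00) + (-920.00)(49.00) = 412884.61 mm³
X̄ = 821282.13 / 10623.36 = 77.31 mm
Ȳ = 412884.61 / 10623.36 = 38.87 mm

X̄ = 77.31 mm, Ȳ = 38.87 mm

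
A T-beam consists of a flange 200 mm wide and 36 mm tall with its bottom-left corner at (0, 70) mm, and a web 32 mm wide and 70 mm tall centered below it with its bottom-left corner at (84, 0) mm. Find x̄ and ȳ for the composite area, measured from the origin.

web: A = 32 × 70 = 2240.00, centroid at (100.00, 35.00).
flange: A = 200 × 36 = 7200.00, centroid at (100.00, 88.00).
ΣA = 9440.00 mm²
ΣAx̄ = (2240.00)(100.00) + (7200.00)(100.00) = 944000.00 mm³
ΣAȳ = (2240.00)(35.00) + (7200.00)(88.00) = 712000.00 mm³
x̄ = 944000.00 / 9440.00 = 100.00 mm
ȳ = 712000.00 / 9440.00 = 75.42 mm

x̄ = 100.00 mm, ȳ = 75.42 mm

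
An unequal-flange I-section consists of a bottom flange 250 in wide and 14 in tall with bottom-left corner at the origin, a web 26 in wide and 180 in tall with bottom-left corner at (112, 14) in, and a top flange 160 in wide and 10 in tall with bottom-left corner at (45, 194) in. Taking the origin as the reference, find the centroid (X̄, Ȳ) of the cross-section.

bottom flange: A = 250 × 14 = 3500.00, centroid at (125.00, 7.00).
web: A = 26 × 180 = 4680.00, centroid at (125.00, 104.00).
top flange: A = 160 × 10 = 1600.00, centroid at (125.00, 199.00).
ΣA = 9780.00 in², ΣAX̄ = 1222500.00 in³, ΣAȲ = 829620.00 in³.
X̄ = 1222500.00/9780.00 = 125.00 in; Ȳ = 829620.00/9780.00 = 84.83 in.

X̄ = 125.00 in, Ȳ = 84.83 in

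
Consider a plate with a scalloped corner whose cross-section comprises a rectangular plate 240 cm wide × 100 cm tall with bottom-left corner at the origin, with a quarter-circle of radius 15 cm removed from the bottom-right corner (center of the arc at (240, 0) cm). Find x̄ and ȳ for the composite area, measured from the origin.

x̄ = 119.16 cm, ȳ = 50.32 cm

Part | A | x̄ᵢ | ȳᵢ | A·x̄ᵢ | A·ȳᵢ
plate | 24000.00 | 120.00 | 50.00 | 2880000.00 | 1200000.00
removed quarter-circle | -176.71 | 233.63 | 6.37 | -41286.50 | -1125.00
Σ | 23823.29 |  |  | 2838713.50 | 1198875.00
x̄ = 2838713.50 / 23823.29 = 119.16 cm
ȳ = 1198875.00 / 23823.29 = 50.32 cm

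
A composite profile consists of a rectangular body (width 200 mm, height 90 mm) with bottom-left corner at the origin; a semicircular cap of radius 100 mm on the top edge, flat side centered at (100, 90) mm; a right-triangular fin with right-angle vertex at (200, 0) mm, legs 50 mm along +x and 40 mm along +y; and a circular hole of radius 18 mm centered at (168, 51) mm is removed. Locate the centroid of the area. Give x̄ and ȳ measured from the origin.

x̄ = 101.41 mm, ȳ = 84.65 mm

rectangular body: A = 200 × 90 = 18000.00, centroid at (100.00, 45.00).
semicircular top: A = ½π·100² = 15707.96, centroid at (100.00, 132.44).
triangular fin: A = ½·50·40 = 1000.00, centroid at (216.67, 13.33).
hole: A = −π·18² = -1017.88, centroid at (168.00, 51.00).
ΣA = 33690.09 mm², ΣAx̄ = 3416459.82 mm³, ΣAȳ = 2851805.02 mm³.
x̄ = 3416459.82/33690.09 = 101.41 mm; ȳ = 2851805.02/33690.09 = 84.65 mm.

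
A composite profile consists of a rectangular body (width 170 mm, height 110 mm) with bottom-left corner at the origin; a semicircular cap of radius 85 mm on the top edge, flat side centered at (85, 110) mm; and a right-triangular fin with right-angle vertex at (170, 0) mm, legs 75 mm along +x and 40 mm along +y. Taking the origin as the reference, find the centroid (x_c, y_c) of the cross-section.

rectangular body: A = 170 × 110 = 18700.00, centroid at (85.00, 55.00).
semicircular top: A = ½π·85² = 11349.00, centroid at (85.00, 146.08).
triangular fin: A = ½·75·40 = 1500.00, centroid at (195.00, 13.33).
ΣA = 31549.00 mm²
ΣAx_c = (18700.00)(85.00) + (11349.00)(85.00) + (1500.00)(195.00) = 2846665.29 mm³
ΣAy_c = (18700.00)(55.00) + (11349.00)(146.08) + (1500.00)(13.33) = 2706307.05 mm³
x_c = 2846665.29 / 31549.00 = 90.23 mm
y_c = 2706307.05 / 31549.00 = 85.78 mm

x_c = 90.23 mm, y_c = 85.78 mm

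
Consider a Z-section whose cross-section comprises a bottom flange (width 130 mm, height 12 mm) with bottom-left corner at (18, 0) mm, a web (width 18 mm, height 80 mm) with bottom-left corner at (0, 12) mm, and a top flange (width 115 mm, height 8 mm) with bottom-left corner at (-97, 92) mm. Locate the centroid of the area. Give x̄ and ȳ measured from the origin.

bottom flange: A = 130 × 12 = 1560.00, centroid at (83.00, 6.00).
web: A = 18 × 80 = 1440.00, centroid at (9.00, 52.00).
top flange: A = 115 × 8 = 920.00, centroid at (-39.50, 96.00).
ΣA = 3920.00 mm²
ΣAx̄ = (1560.00)(83.00) + (1440.00)(9.00) + (920.00)(-39.50) = 106100.00 mm³
ΣAȳ = (1560.00)(6.00) + (1440.00)(52.00) + (920.00)(96.00) = 172560.00 mm³
x̄ = 106100.00 / 3920.00 = 27.07 mm
ȳ = 172560.00 / 3920.00 = 44.02 mm

x̄ = 27.07 mm, ȳ = 44.02 mm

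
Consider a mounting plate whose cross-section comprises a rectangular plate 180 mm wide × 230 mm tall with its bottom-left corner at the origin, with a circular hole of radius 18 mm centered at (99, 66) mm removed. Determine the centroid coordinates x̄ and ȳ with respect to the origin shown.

plate: A = 180 × 230 = 41400.00, centroid at (90.00, 115.00).
hole: A = −π·18² = -1017.88, centroid at (99.00, 66.00).
ΣA = 40382.12 mm²
ΣAx̄ = (41400.00)(90.00) + (-1017.88)(99.00) = 3625230.27 mm³
ΣAȳ = (41400.00)(115.00) + (-1017.88)(66.00) = 4693820.18 mm³
x̄ = 3625230.27 / 40382.12 = 89.77 mm
ȳ = 4693820.18 / 40382.12 = 116.24 mm

x̄ = 89.77 mm, ȳ = 116.24 mm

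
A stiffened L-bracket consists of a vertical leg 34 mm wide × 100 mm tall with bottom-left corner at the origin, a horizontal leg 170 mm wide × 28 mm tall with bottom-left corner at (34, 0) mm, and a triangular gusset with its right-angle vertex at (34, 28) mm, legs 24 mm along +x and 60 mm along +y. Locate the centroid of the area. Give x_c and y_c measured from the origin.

x_c = 73.70 mm, y_c = 30.54 mm

Part | A | x̄ᵢ | ȳᵢ | A·x̄ᵢ | A·ȳᵢ
vertical leg | 3400.00 | 17.00 | 50.00 | 57800.00 | 170000.00
horizontal leg | 4760.00 | 119.00 | 14.00 | 566440.00 | 66640.00
gusset | 720.00 | 42.00 | 48.00 | 30240.00 | 34560.00
Σ | 8880.00 |  |  | 654480.00 | 271200.00
x_c = 654480.00 / 8880.00 = 73.70 mm
y_c = 271200.00 / 8880.00 = 30.54 mm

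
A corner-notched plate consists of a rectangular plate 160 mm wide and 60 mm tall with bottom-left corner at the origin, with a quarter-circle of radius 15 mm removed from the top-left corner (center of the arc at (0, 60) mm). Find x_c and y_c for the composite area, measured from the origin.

x_c = 81.38 mm, y_c = 29.56 mm

Part | A | x̄ᵢ | ȳᵢ | A·x̄ᵢ | A·ȳᵢ
plate | 9600.00 | 80.00 | 30.00 | 768000.00 | 288000.00
removed quarter-circle | -176.71 | 6.37 | 53.63 | -1125.00 | -9477.88
Σ | 9423.29 |  |  | 766875.00 | 278522.12
x_c = 766875.00 / 9423.29 = 81.38 mm
y_c = 278522.12 / 9423.29 = 29.56 mm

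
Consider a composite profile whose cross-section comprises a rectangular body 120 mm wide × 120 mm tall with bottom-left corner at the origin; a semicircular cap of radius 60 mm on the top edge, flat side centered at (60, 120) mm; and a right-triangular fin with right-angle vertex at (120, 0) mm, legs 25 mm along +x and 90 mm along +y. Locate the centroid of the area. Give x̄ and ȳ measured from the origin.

x̄ = 63.63 mm, ȳ = 81.22 mm

Part | A | x̄ᵢ | ȳᵢ | A·x̄ᵢ | A·ȳᵢ
rectangular body | 14400.00 | 60.00 | 60.00 | 864000.00 | 864000.00
semicircular top | 5654.87 | 60.00 | 145.46 | 339292.01 | 822584.01
triangular fin | 1125.00 | 128.33 | 30.00 | 144375.00 | 33750.00
Σ | 21179.87 |  |  | 1347667.01 | 1720334.01
x̄ = 1347667.01 / 21179.87 = 63.63 mm
ȳ = 1720334.01 / 21179.87 = 81.22 mm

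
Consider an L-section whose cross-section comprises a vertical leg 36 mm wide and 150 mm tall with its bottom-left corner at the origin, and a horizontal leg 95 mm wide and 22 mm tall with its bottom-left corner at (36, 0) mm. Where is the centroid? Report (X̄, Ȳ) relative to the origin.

Part | A | x̄ᵢ | ȳᵢ | A·x̄ᵢ | A·ȳᵢ
vertical leg | 5400.00 | 18.00 | 75.00 | 97200.00 | 405000.00
horizontal leg | 2090.00 | 83.50 | 11.00 | 174515.00 | 22990.00
Σ | 7490.00 |  |  | 271715.00 | 427990.00
X̄ = 271715.00 / 7490.00 = 36.28 mm
Ȳ = 427990.00 / 7490.00 = 57.14 mm

X̄ = 36.28 mm, Ȳ = 57.14 mm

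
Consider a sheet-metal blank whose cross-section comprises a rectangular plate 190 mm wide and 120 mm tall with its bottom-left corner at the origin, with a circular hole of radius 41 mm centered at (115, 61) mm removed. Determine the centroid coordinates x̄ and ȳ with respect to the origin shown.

x̄ = 88.97 mm, ȳ = 59.70 mm

Part | A | x̄ᵢ | ȳᵢ | A·x̄ᵢ | A·ȳᵢ
plate | 22800.00 | 95.00 | 60.00 | 2166000.00 | 1368000.00
hole | -5281.02 | 115.00 | 61.00 | -607316.98 | -322142.05
Σ | 17518.98 |  |  | 1558683.02 | 1045857.95
x̄ = 1558683.02 / 17518.98 = 88.97 mm
ȳ = 1045857.95 / 17518.98 = 59.70 mm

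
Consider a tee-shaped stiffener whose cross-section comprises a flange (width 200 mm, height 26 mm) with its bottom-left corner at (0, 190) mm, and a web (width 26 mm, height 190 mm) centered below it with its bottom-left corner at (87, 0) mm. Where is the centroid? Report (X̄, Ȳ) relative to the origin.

X̄ = 100.00 mm, Ȳ = 150.38 mm

web: A = 26 × 190 = 4940.00, centroid at (100.00, 95.00).
flange: A = 200 × 26 = 5200.00, centroid at (100.00, 203.00).
ΣA = 10140.00 mm², ΣAX̄ = 1014000.00 mm³, ΣAȲ = 1524900.00 mm³.
X̄ = 1014000.00/10140.00 = 100.00 mm; Ȳ = 1524900.00/10140.00 = 150.38 mm.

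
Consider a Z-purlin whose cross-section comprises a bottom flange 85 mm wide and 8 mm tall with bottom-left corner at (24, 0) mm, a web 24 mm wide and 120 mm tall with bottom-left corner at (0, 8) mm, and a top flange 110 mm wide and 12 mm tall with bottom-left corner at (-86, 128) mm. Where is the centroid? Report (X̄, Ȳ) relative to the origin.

bottom flange: A = 85 × 8 = 680.00, centroid at (66.50, 4.00).
web: A = 24 × 120 = 2880.00, centroid at (12.00, 68.00).
top flange: A = 110 × 12 = 1320.00, centroid at (-31.00, 134.00).
ΣA = 4880.00 mm²
ΣAX̄ = (680.00)(66.50) + (2880.00)(12.00) + (1320.00)(-31.00) = 38860.00 mm³
ΣAȲ = (680.00)(4.00) + (2880.00)(68.00) + (1320.00)(134.00) = 375440.00 mm³
X̄ = 38860.00 / 4880.00 = 7.96 mm
Ȳ = 375440.00 / 4880.00 = 76.93 mm

X̄ = 7.96 mm, Ȳ = 76.93 mm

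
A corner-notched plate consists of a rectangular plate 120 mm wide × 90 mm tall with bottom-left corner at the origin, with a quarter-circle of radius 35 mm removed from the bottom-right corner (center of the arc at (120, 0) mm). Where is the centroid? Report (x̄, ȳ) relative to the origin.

Part | A | x̄ᵢ | ȳᵢ | A·x̄ᵢ | A·ȳᵢ
plate | 10800.00 | 60.00 | 45.00 | 648000.00 | 486000.00
removed quarter-circle | -962.11 | 105.15 | 14.85 | -101161.86 | -14291.67
Σ | 9837.89 |  |  | 546838.14 | 471708.33
x̄ = 546838.14 / 9837.89 = 55.58 mm
ȳ = 471708.33 / 9837.89 = 47.95 mm

x̄ = 55.58 mm, ȳ = 47.95 mm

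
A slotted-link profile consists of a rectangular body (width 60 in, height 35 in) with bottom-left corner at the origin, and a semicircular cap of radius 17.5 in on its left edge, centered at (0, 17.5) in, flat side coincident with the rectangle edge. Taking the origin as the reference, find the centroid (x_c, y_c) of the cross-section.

x_c = 23.02 in, y_c = 17.50 in

rectangular body: A = 60 × 35 = 2100.00, centroid at (30.00, 17.50).
semicircular end: A = ½π·17.5² = 481.06, centroid at (-7.43, 17.50).
ΣA = 2581.06 in², ΣAx_c = 59427.08 in³, ΣAy_c = 45168.49 in³.
x_c = 59427.08/2581.06 = 23.02 in; y_c = 45168.49/2581.06 = 17.50 in.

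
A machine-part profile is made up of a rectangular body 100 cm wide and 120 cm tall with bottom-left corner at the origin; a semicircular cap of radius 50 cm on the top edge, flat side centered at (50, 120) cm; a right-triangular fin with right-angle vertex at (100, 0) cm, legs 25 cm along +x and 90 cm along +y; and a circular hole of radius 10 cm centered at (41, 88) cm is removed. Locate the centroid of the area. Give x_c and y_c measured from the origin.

x_c = 54.09 cm, y_c = 76.51 cm

Part | A | x̄ᵢ | ȳᵢ | A·x̄ᵢ | A·ȳᵢ
rectangular body | 12000.00 | 50.00 | 60.00 | 600000.00 | 720000.00
semicircular top | 3926.99 | 50.00 | 141.22 | 196349.54 | 554572.23
triangular fin | 1125.00 | 108.33 | 30.00 | 121875.00 | 33750.00
hole | -314.16 | 41.00 | 88.00 | -12880.53 | -27646.02
Σ | 16737.83 |  |  | 905344.01 | 1280676.22
x_c = 905344.01 / 16737.83 = 54.09 cm
y_c = 1280676.22 / 16737.83 = 76.51 cm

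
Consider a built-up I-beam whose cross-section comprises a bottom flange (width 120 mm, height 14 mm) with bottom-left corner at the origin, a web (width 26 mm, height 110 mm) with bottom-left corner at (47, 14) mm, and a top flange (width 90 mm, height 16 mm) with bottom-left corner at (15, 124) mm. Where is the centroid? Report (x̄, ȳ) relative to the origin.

bottom flange: A = 120 × 14 = 1680.00, centroid at (60.00, 7.00).
web: A = 26 × 110 = 2860.00, centroid at (60.00, 69.00).
top flange: A = 90 × 16 = 1440.00, centroid at (60.00, 132.00).
ΣA = 5980.00 mm²
ΣAx̄ = (1680.00)(60.00) + (2860.00)(60.00) + (1440.00)(60.00) = 358800.00 mm³
ΣAȳ = (1680.00)(7.00) + (2860.00)(69.00) + (1440.00)(132.00) = 399180.00 mm³
x̄ = 358800.00 / 5980.00 = 60.00 mm
ȳ = 399180.00 / 5980.00 = 66.75 mm

x̄ = 60.00 mm, ȳ = 66.75 mm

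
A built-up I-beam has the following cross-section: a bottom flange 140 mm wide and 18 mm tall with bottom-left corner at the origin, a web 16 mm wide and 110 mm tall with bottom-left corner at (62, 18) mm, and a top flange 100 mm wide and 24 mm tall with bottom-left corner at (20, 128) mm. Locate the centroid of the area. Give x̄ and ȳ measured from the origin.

x̄ = 70.00 mm, ȳ = 72.93 mm

bottom flange: A = 140 × 18 = 2520.00, centroid at (70.00, 9.00).
web: A = 16 × 110 = 1760.00, centroid at (70.00, 73.00).
top flange: A = 100 × 24 = 2400.00, centroid at (70.00, 140.00).
ΣA = 6680.00 mm²
ΣAx̄ = (2520.00)(70.00) + (1760.00)(70.00) + (2400.00)(70.00) = 467600.00 mm³
ΣAȳ = (2520.00)(9.00) + (1760.00)(73.00) + (2400.00)(140.00) = 487160.00 mm³
x̄ = 467600.00 / 6680.00 = 70.00 mm
ȳ = 487160.00 / 6680.00 = 72.93 mm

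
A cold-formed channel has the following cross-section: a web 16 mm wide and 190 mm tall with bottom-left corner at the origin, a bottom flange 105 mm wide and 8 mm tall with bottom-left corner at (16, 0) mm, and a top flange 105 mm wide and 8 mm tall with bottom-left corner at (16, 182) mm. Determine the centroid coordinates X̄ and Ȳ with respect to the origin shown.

Part | A | x̄ᵢ | ȳᵢ | A·x̄ᵢ | A·ȳᵢ
web | 3040.00 | 8.00 | 95.00 | 24320.00 | 288800.00
bottom flange | 840.00 | 68.50 | 4.00 | 57540.00 | 3360.00
top flange | 840.00 | 68.50 | 186.00 | 57540.00 | 156240.00
Σ | 4720.00 |  |  | 139400.00 | 448400.00
X̄ = 139400.00 / 4720.00 = 29.53 mm
Ȳ = 448400.00 / 4720.00 = 95.00 mm

X̄ = 29.53 mm, Ȳ = 95.00 mm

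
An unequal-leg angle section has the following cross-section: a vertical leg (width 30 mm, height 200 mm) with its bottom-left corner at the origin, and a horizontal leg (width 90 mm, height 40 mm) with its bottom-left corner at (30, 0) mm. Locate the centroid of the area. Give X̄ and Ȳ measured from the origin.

vertical leg: A = 30 × 200 = 6000.00, centroid at (15.00, 100.00).
horizontal leg: A = 90 × 40 = 3600.00, centroid at (75.00, 20.00).
ΣA = 9600.00 mm²
ΣAX̄ = (6000.00)(15.00) + (3600.00)(75.00) = 360000.00 mm³
ΣAȲ = (6000.00)(100.00) + (3600.00)(20.00) = 672000.00 mm³
X̄ = 360000.00 / 9600.00 = 37.50 mm
Ȳ = 672000.00 / 9600.00 = 70.00 mm

X̄ = 37.50 mm, Ȳ = 70.00 mm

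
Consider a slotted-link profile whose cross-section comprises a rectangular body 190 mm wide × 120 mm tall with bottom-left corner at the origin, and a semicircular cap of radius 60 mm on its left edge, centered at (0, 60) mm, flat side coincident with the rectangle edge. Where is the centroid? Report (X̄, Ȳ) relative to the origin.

rectangular body: A = 190 × 120 = 22800.00, centroid at (95.00, 60.00).
semicircular end: A = ½π·60² = 5654.87, centroid at (-25.46, 60.00).
ΣA = 28454.87 mm², ΣAX̄ = 2022000.00 mm³, ΣAȲ = 1707292.01 mm³.
X̄ = 2022000.00/28454.87 = 71.06 mm; Ȳ = 1707292.01/28454.87 = 60.00 mm.

X̄ = 71.06 mm, Ȳ = 60.00 mm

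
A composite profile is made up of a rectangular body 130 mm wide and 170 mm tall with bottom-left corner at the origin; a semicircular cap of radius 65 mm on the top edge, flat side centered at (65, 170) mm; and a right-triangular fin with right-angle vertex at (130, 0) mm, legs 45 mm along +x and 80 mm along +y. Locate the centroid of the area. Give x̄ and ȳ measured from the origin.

Part | A | x̄ᵢ | ȳᵢ | A·x̄ᵢ | A·ȳᵢ
rectangular body | 22100.00 | 65.00 | 85.00 | 1436500.00 | 1878500.00
semicircular top | 6636.61 | 65.00 | 197.59 | 431379.94 | 1311307.80
triangular fin | 1800.00 | 145.00 | 26.67 | 261000.00 | 48000.00
Σ | 30536.61 |  |  | 2128879.94 | 3237807.80
x̄ = 2128879.94 / 30536.61 = 69.72 mm
ȳ = 3237807.80 / 30536.61 = 106.03 mm

x̄ = 69.72 mm, ȳ = 106.03 mm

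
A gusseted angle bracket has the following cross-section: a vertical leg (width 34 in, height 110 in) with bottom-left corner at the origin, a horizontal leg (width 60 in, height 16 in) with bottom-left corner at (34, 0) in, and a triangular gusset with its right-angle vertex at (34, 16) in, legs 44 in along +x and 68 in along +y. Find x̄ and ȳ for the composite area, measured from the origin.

vertical leg: A = 34 × 110 = 3740.00, centroid at (17.00, 55.00).
horizontal leg: A = 60 × 16 = 960.00, centroid at (64.00, 8.00).
gusset: A = ½·44·68 = 1496.00, centroid at (48.67, 38.67).
ΣA = 6196.00 in², ΣAx̄ = 197825.33 in³, ΣAȳ = 271225.33 in³.
x̄ = 197825.33/6196.00 = 31.93 in; ȳ = 271225.33/6196.00 = 43.77 in.

x̄ = 31.93 in, ȳ = 43.77 in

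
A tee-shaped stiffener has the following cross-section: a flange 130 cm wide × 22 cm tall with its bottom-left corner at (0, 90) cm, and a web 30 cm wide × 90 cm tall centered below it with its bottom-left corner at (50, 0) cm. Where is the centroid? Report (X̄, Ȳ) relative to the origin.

web: A = 30 × 90 = 2700.00, centroid at (65.00, 45.00).
flange: A = 130 × 22 = 2860.00, centroid at (65.00, 101.00).
ΣA = 5560.00 cm²
ΣAX̄ = (2700.00)(65.00) + (2860.00)(65.00) = 361400.00 cm³
ΣAȲ = (2700.00)(45.00) + (2860.00)(101.00) = 410360.00 cm³
X̄ = 361400.00 / 5560.00 = 65.00 cm
Ȳ = 410360.00 / 5560.00 = 73.81 cm

X̄ = 65.00 cm, Ȳ = 73.81 cm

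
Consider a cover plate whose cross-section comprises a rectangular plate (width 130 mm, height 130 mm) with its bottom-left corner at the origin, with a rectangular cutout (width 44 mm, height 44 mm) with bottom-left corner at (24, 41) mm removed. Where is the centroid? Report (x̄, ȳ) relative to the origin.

x̄ = 67.46 mm, ȳ = 65.26 mm

plate: A = 130 × 130 = 16900.00, centroid at (65.00, 65.00).
hole: A = −(44 × 44) = -1936.00, centroid at (46.00, 63.00).
ΣA = 14964.00 mm²
ΣAx̄ = (16900.00)(65.00) + (-1936.00)(46.00) = 1009444.00 mm³
ΣAȳ = (16900.00)(65.00) + (-1936.00)(63.00) = 976532.00 mm³
x̄ = 1009444.00 / 14964.00 = 67.46 mm
ȳ = 976532.00 / 14964.00 = 65.26 mm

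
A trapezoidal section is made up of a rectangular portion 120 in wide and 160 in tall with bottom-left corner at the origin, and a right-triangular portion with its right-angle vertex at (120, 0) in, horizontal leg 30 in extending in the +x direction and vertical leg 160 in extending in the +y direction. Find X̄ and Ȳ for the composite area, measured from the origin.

X̄ = 67.78 in, Ȳ = 77.04 in

rectangular portion: A = 120 × 160 = 19200.00, centroid at (60.00, 80.00).
triangular portion: A = ½·30·160 = 2400.00, centroid at (130.00, 53.33).
ΣA = 21600.00 in²
ΣAX̄ = (19200.00)(60.00) + (2400.00)(130.00) = 1464000.00 in³
ΣAȲ = (19200.00)(80.00) + (2400.00)(53.33) = 1664000.00 in³
X̄ = 1464000.00 / 21600.00 = 67.78 in
Ȳ = 1664000.00 / 21600.00 = 77.04 in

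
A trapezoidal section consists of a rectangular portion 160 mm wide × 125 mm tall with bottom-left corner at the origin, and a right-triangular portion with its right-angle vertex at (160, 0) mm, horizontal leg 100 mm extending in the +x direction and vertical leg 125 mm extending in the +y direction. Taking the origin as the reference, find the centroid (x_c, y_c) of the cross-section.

x_c = 106.98 mm, y_c = 57.54 mm

Part | A | x̄ᵢ | ȳᵢ | A·x̄ᵢ | A·ȳᵢ
rectangular portion | 20000.00 | 80.00 | 62.50 | 1600000.00 | 1250000.00
triangular portion | 6250.00 | 193.33 | 41.67 | 1208333.33 | 260416.67
Σ | 26250.00 |  |  | 2808333.33 | 1510416.67
x_c = 2808333.33 / 26250.00 = 106.98 mm
y_c = 1510416.67 / 26250.00 = 57.54 mm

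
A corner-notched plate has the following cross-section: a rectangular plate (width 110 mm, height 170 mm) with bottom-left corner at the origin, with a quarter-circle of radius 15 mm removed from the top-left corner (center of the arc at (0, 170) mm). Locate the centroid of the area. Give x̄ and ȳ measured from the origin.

plate: A = 110 × 170 = 18700.00, centroid at (55.00, 85.00).
removed quarter-circle: A = −¼π·15² = -176.71, centroid at (6.37, 163.63).
ΣA = 18523.29 mm², ΣAx̄ = 1027375.00 mm³, ΣAȳ = 1560583.52 mm³.
x̄ = 1027375.00/18523.29 = 55.46 mm; ȳ = 1560583.52/18523.29 = 84.25 mm.

x̄ = 55.46 mm, ȳ = 84.25 mm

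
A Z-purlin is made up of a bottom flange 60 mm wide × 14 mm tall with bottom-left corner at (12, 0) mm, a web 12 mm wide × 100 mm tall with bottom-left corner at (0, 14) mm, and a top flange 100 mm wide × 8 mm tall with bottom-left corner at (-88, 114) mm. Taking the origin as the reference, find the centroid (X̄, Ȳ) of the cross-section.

bottom flange: A = 60 × 14 = 840.00, centroid at (42.00, 7.00).
web: A = 12 × 100 = 1200.00, centroid at (6.00, 64.00).
top flange: A = 100 × 8 = 800.00, centroid at (-38.00, 118.00).
ΣA = 2840.00 mm², ΣAX̄ = 12080.00 mm³, ΣAȲ = 177080.00 mm³.
X̄ = 12080.00/2840.00 = 4.25 mm; Ȳ = 177080.00/2840.00 = 62.35 mm.

X̄ = 4.25 mm, Ȳ = 62.35 mm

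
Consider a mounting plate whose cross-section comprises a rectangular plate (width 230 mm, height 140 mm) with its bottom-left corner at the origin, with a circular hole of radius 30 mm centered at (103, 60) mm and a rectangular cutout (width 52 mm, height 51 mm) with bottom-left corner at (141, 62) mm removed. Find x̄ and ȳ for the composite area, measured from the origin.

Part | A | x̄ᵢ | ȳᵢ | A·x̄ᵢ | A·ȳᵢ
plate | 32200.00 | 115.00 | 70.00 | 3703000.00 | 2254000.00
hole 1 | -2827.43 | 103.00 | 60.00 | -291225.64 | -169646.00
hole 2 | -2652.00 | 167.00 | 87.50 | -442884.00 | -232050.00
Σ | 26720.57 |  |  | 2968890.36 | 1852304.00
x̄ = 2968890.36 / 26720.57 = 111.11 mm
ȳ = 1852304.00 / 26720.57 = 69.32 mm

x̄ = 111.11 mm, ȳ = 69.32 mm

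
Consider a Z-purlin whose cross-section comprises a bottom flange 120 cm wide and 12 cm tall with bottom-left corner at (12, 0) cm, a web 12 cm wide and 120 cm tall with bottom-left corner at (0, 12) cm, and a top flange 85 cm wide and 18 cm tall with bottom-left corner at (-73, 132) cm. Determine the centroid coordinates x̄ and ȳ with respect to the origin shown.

x̄ = 14.89 cm, ȳ = 74.39 cm

bottom flange: A = 120 × 12 = 1440.00, centroid at (72.00, 6.00).
web: A = 12 × 120 = 1440.00, centroid at (6.00, 72.00).
top flange: A = 85 × 18 = 1530.00, centroid at (-30.50, 141.00).
ΣA = 4410.00 cm²
ΣAx̄ = (1440.00)(72.00) + (1440.00)(6.00) + (1530.00)(-30.50) = 65655.00 cm³
ΣAȳ = (1440.00)(6.00) + (1440.00)(72.00) + (1530.00)(141.00) = 328050.00 cm³
x̄ = 65655.00 / 4410.00 = 14.89 cm
ȳ = 328050.00 / 4410.00 = 74.39 cm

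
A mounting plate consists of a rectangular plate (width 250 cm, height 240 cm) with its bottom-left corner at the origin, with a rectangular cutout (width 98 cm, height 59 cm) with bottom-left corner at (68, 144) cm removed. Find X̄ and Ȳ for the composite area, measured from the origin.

X̄ = 125.85 cm, Ȳ = 114.29 cm

plate: A = 250 × 240 = 60000.00, centroid at (125.00, 120.00).
hole: A = −(98 × 59) = -5782.00, centroid at (117.00, 173.50).
ΣA = 54218.00 cm²
ΣAX̄ = (60000.00)(125.00) + (-5782.00)(117.00) = 6823506.00 cm³
ΣAȲ = (60000.00)(120.00) + (-5782.00)(173.50) = 6196823.00 cm³
X̄ = 6823506.00 / 54218.00 = 125.85 cm
Ȳ = 6196823.00 / 54218.00 = 114.29 cm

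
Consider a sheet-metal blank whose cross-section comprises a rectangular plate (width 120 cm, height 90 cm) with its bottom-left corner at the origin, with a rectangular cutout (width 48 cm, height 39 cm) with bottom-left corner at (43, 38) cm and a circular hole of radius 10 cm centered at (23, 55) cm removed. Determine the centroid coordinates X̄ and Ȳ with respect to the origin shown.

plate: A = 120 × 90 = 10800.00, centroid at (60.00, 45.00).
hole 1: A = −(48 × 39) = -1872.00, centroid at (67.00, 57.50).
hole 2: A = −π·10² = -314.16, centroid at (23.00, 55.00).
ΣA = 8613.84 cm²
ΣAX̄ = (10800.00)(60.00) + (-1872.00)(67.00) + (-314.16)(23.00) = 515350.34 cm³
ΣAȲ = (10800.00)(45.00) + (-1872.00)(57.50) + (-314.16)(55.00) = 361081.24 cm³
X̄ = 515350.34 / 8613.84 = 59.83 cm
Ȳ = 361081.24 / 8613.84 = 41.92 cm

X̄ = 59.83 cm, Ȳ = 41.92 cm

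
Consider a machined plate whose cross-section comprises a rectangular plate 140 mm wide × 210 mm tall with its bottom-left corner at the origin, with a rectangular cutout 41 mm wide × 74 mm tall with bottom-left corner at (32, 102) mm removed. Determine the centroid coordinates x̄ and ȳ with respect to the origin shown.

Part | A | x̄ᵢ | ȳᵢ | A·x̄ᵢ | A·ȳᵢ
plate | 29400.00 | 70.00 | 105.00 | 2058000.00 | 3087000.00
hole | -3034.00 | 52.50 | 139.00 | -159285.00 | -421726.00
Σ | 26366.00 |  |  | 1898715.00 | 2665274.00
x̄ = 1898715.00 / 26366.00 = 72.01 mm
ȳ = 2665274.00 / 26366.00 = 101.09 mm

x̄ = 72.01 mm, ȳ = 101.09 mm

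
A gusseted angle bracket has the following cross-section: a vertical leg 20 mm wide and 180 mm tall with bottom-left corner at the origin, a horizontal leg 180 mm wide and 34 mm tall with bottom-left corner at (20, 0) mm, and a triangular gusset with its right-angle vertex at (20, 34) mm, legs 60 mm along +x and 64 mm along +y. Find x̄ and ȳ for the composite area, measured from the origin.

x̄ = 67.53 mm, ȳ = 45.90 mm

Part | A | x̄ᵢ | ȳᵢ | A·x̄ᵢ | A·ȳᵢ
vertical leg | 3600.00 | 10.00 | 90.00 | 36000.00 | 324000.00
horizontal leg | 6120.00 | 110.00 | 17.00 | 673200.00 | 104040.00
gusset | 1920.00 | 40.00 | 55.33 | 76800.00 | 106240.00
Σ | 11640.00 |  |  | 786000.00 | 534280.00
x̄ = 786000.00 / 11640.00 = 67.53 mm
ȳ = 534280.00 / 11640.00 = 45.90 mm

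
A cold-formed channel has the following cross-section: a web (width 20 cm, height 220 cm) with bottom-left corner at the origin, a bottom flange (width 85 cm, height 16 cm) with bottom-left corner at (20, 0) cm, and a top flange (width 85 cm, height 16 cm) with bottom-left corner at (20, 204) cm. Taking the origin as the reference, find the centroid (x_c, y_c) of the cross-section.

x_c = 30.06 cm, y_c = 110.00 cm

Part | A | x̄ᵢ | ȳᵢ | A·x̄ᵢ | A·ȳᵢ
web | 4400.00 | 10.00 | 110.00 | 44000.00 | 484000.00
bottom flange | 1360.00 | 62.50 | 8.00 | 85000.00 | 10880.00
top flange | 1360.00 | 62.50 | 212.00 | 85000.00 | 288320.00
Σ | 7120.00 |  |  | 214000.00 | 783200.00
x_c = 214000.00 / 7120.00 = 30.06 cm
y_c = 783200.00 / 7120.00 = 110.00 cm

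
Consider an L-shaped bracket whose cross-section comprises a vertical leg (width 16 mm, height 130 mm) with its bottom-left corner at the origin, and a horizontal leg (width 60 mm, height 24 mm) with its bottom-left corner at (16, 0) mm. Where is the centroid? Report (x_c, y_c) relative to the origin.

x_c = 23.55 mm, y_c = 43.32 mm

Part | A | x̄ᵢ | ȳᵢ | A·x̄ᵢ | A·ȳᵢ
vertical leg | 2080.00 | 8.00 | 65.00 | 16640.00 | 135200.00
horizontal leg | 1440.00 | 46.00 | 12.00 | 66240.00 | 17280.00
Σ | 3520.00 |  |  | 82880.00 | 152480.00
x_c = 82880.00 / 3520.00 = 23.55 mm
y_c = 152480.00 / 3520.00 = 43.32 mm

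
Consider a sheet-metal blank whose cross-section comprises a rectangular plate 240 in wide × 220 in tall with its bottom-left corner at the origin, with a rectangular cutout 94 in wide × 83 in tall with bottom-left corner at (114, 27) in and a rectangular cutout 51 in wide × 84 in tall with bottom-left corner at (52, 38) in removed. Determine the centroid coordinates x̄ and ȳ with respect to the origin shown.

plate: A = 240 × 220 = 52800.00, centroid at (120.00, 110.00).
hole 1: A = −(94 × 83) = -7802.00, centroid at (161.00, 68.50).
hole 2: A = −(51 × 84) = -4284.00, centroid at (77.50, 80.00).
ΣA = 40714.00 in², ΣAx̄ = 4747868.00 in³, ΣAȳ = 4930843.00 in³.
x̄ = 4747868.00/40714.00 = 116.62 in; ȳ = 4930843.00/40714.00 = 121.11 in.

x̄ = 116.62 in, ȳ = 121.11 in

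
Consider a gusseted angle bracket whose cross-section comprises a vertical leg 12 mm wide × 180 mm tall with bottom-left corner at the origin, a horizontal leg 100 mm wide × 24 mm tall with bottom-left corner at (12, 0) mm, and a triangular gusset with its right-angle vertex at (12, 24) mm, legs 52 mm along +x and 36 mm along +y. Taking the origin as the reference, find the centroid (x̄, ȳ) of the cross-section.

x̄ = 34.43 mm, ȳ = 46.74 mm

vertical leg: A = 12 × 180 = 2160.00, centroid at (6.00, 90.00).
horizontal leg: A = 100 × 24 = 2400.00, centroid at (62.00, 12.00).
gusset: A = ½·52·36 = 936.00, centroid at (29.33, 36.00).
ΣA = 5496.00 mm², ΣAx̄ = 189216.00 mm³, ΣAȳ = 256896.00 mm³.
x̄ = 189216.00/5496.00 = 34.43 mm; ȳ = 256896.00/5496.00 = 46.74 mm.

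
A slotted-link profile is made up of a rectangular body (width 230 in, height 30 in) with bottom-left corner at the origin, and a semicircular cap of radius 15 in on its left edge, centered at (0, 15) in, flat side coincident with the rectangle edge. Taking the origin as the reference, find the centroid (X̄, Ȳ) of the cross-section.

rectangular body: A = 230 × 30 = 6900.00, centroid at (115.00, 15.00).
semicircular end: A = ½π·15² = 353.43, centroid at (-6.37, 15.00).
ΣA = 7253.43 in², ΣAX̄ = 791250.00 in³, ΣAȲ = 108801.44 in³.
X̄ = 791250.00/7253.43 = 109.09 in; Ȳ = 108801.44/7253.43 = 15.00 in.

X̄ = 109.09 in, Ȳ = 15.00 in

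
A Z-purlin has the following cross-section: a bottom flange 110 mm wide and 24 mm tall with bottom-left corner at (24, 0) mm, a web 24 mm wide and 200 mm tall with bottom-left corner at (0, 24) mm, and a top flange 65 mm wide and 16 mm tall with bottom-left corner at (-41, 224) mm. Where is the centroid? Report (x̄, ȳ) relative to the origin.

x̄ = 30.34 mm, ȳ = 102.38 mm

Part | A | x̄ᵢ | ȳᵢ | A·x̄ᵢ | A·ȳᵢ
bottom flange | 2640.00 | 79.00 | 12.00 | 208560.00 | 31680.00
web | 4800.00 | 12.00 | 124.00 | 57600.00 | 595200.00
top flange | 1040.00 | -8.50 | 232.00 | -8840.00 | 241280.00
Σ | 8480.00 |  |  | 257320.00 | 868160.00
x̄ = 257320.00 / 8480.00 = 30.34 mm
ȳ = 868160.00 / 8480.00 = 102.38 mm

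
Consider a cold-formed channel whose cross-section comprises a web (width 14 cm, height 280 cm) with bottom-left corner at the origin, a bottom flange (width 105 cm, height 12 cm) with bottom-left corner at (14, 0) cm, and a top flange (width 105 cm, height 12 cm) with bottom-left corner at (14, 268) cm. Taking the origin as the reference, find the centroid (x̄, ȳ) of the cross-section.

web: A = 14 × 280 = 3920.00, centroid at (7.00, 140.00).
bottom flange: A = 105 × 12 = 1260.00, centroid at (66.50, 6.00).
top flange: A = 105 × 12 = 1260.00, centroid at (66.50, 274.00).
ΣA = 6440.00 cm², ΣAx̄ = 195020.00 cm³, ΣAȳ = 901600.00 cm³.
x̄ = 195020.00/6440.00 = 30.28 cm; ȳ = 901600.00/6440.00 = 140.00 cm.

x̄ = 30.28 cm, ȳ = 140.00 cm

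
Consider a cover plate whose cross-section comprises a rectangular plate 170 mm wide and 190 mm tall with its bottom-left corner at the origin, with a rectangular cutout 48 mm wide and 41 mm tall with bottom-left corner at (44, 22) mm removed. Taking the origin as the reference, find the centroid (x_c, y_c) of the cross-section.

x_c = 86.10 mm, y_c = 98.41 mm

plate: A = 170 × 190 = 32300.00, centroid at (85.00, 95.00).
hole: A = −(48 × 41) = -1968.00, centroid at (68.00, 42.50).
ΣA = 30332.00 mm²
ΣAx_c = (32300.00)(85.00) + (-1968.00)(68.00) = 2611676.00 mm³
ΣAy_c = (32300.00)(95.00) + (-1968.00)(42.50) = 2984860.00 mm³
x_c = 2611676.00 / 30332.00 = 86.10 mm
y_c = 2984860.00 / 30332.00 = 98.41 mm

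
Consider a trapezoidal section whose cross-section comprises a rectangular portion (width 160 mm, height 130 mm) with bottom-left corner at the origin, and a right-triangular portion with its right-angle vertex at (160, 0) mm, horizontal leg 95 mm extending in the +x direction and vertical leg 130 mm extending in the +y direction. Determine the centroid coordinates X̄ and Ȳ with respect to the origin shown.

rectangular portion: A = 160 × 130 = 20800.00, centroid at (80.00, 65.00).
triangular portion: A = ½·95·130 = 6175.00, centroid at (191.67, 43.33).
ΣA = 26975.00 mm²
ΣAX̄ = (20800.00)(80.00) + (6175.00)(191.67) = 2847541.67 mm³
ΣAȲ = (20800.00)(65.00) + (6175.00)(43.33) = 1619583.33 mm³
X̄ = 2847541.67 / 26975.00 = 105.56 mm
Ȳ = 1619583.33 / 26975.00 = 60.04 mm

X̄ = 105.56 mm, Ȳ = 60.04 mm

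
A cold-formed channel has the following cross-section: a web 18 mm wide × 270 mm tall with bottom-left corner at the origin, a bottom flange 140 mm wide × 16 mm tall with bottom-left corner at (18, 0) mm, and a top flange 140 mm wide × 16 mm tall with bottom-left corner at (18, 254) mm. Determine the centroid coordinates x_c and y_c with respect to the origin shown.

web: A = 18 × 270 = 4860.00, centroid at (9.00, 135.00).
bottom flange: A = 140 × 16 = 2240.00, centroid at (88.00, 8.00).
top flange: A = 140 × 16 = 2240.00, centroid at (88.00, 262.00).
ΣA = 9340.00 mm²
ΣAx_c = (4860.00)(9.00) + (2240.00)(88.00) + (2240.00)(88.00) = 437980.00 mm³
ΣAy_c = (4860.00)(135.00) + (2240.00)(8.00) + (2240.00)(262.00) = 1260900.00 mm³
x_c = 437980.00 / 9340.00 = 46.89 mm
y_c = 1260900.00 / 9340.00 = 135.00 mm

x_c = 46.89 mm, y_c = 135.00 mm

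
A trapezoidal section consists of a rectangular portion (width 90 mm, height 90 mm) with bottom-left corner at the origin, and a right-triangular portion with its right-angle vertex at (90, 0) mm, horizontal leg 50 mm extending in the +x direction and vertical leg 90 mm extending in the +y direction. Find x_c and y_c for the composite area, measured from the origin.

rectangular portion: A = 90 × 90 = 8100.00, centroid at (45.00, 45.00).
triangular portion: A = ½·50·90 = 2250.00, centroid at (106.67, 30.00).
ΣA = 10350.00 mm²
ΣAx_c = (8100.00)(45.00) + (2250.00)(106.67) = 604500.00 mm³
ΣAy_c = (8100.00)(45.00) + (2250.00)(30.00) = 432000.00 mm³
x_c = 604500.00 / 10350.00 = 58.41 mm
y_c = 432000.00 / 10350.00 = 41.74 mm

x_c = 58.41 mm, y_c = 41.74 mm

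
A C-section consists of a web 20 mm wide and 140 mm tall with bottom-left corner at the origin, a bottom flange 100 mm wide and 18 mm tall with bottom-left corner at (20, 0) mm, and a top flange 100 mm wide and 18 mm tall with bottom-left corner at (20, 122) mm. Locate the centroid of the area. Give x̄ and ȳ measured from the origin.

x̄ = 43.75 mm, ȳ = 70.00 mm

web: A = 20 × 140 = 2800.00, centroid at (10.00, 70.00).
bottom flange: A = 100 × 18 = 1800.00, centroid at (70.00, 9.00).
top flange: A = 100 × 18 = 1800.00, centroid at (70.00, 131.00).
ΣA = 6400.00 mm², ΣAx̄ = 280000.00 mm³, ΣAȳ = 448000.00 mm³.
x̄ = 280000.00/6400.00 = 43.75 mm; ȳ = 448000.00/6400.00 = 70.00 mm.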